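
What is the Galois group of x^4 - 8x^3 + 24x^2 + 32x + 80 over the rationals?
The polynomial is an irreducible quartic over Q and its discriminant is 1358954496 = 36864^2, a perfect square, so the Galois group is contained in A_4. The resolvent cubic y^3 - 24*y^2 - 576*y + 1536 is irreducible over Q. An irreducible resolvent with square discriminant gives A_4.

A_4 (also written A4)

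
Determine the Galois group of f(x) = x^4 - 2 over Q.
D_4

The polynomial is an irreducible quartic over Q and its discriminant is -2048, which is not a perfect square, so the Galois group is not contained in A_4. The resolvent cubic y^3 + 8*y has exactly one rational root, so the Galois group is C_4 or D_4. The quartic remains irreducible over Q(sqrt(disc)), so the group is D_4.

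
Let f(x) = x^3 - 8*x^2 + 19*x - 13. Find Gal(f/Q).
3T1: C_3

The polynomial is an irreducible cubic over Q and its discriminant is 49 = 7^2, a perfect square. For an irreducible cubic, a square discriminant forces the Galois group to be A_3, the cyclic group of order 3.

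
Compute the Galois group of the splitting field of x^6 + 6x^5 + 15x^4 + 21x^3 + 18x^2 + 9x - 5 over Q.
The polynomial f is an irreducible sextic over Q, so G = Gal(f/Q) is one of the 16 transitive subgroups 6T1, ..., 6T16 of S_6. The discriminant of f is 871199469, which is not a perfect square, so G is not contained in A_6. The transitive groups of degree 6 not contained in A_6 are: C_6 (6T1, order 6), S_3 (6T2, order 6), D_6 (6T3, order 12), C_3 x S_3 (6T5, order 18), A_4 x C_2 (6T6, order 24), S_4 (6T8, order 24), S_3 x S_3 (6T9, order 36), S_4 x C_2 (6T11, order 48), (S_3 x S_3) : C_2 (6T13, order 72), PGL(2,5) (6T14, order 120), S_6 (6T16, order 720). By Dedekind's theorem, for a prime p not dividing disc(f) the degrees of the irreducible factors of f mod p form the cycle type of an element of G. Factoring f modulo the 16 such primes p <= 67 (skipping 3, 7, 29, which divide the discriminant), each new pattern first appears at: mod 2: f = (x^6 + x^4 + x^3 + x + 1), pattern 6; mod 5: f = (x)(x + 4)(x^2 + 3x + 3)(x^2 + 4x + 2), pattern 2+2+1+1; mod 13: f = (x + 8)(x + 9)(x + 12)(x^3 + 3x^2 + 3x + 10), pattern 3+1+1+1; mod 19: f = (x^2 + 6x + 15)(x^2 + 8x + 1)(x^2 + 11x + 6), pattern 2+2+2; mod 67: f = (x^3 + 3x^2 + 3x + 20)(x^3 + 3x^2 + 3x + 50), pattern 3+3. No other pattern occurs in this range, so the set of observed cycle types is {6, 2+2+1+1, 3+1+1+1, 2+2+2, 3+3}. The candidates containing elements of all these cycle types are S_3 x S_3 (6T9) of order 36, (S_3 x S_3) : C_2 (6T13) of order 72, S_6 (6T16) of order 720; the others are excluded. The observed types are precisely the cycle types that occur in S_3 x S_3 (6T9) (apart from the identity). Each of the other remaining candidates has further cycle types, and by the Chebotarev density theorem the matching factorization patterns would occur for a proportion of primes equal to their share of the group: (S_3 x S_3) : C_2 (6T13) additionally contains elements of type 4+2, 3+2+1, 2+1+1+1+1 (36 of its 72 elements, about 50% of primes); S_6 (6T16) additionally contains elements of type 5+1, 4+2, 4+1+1, 3+2+1, 2+1+1+1+1 (459 of its 720 elements, about 64% of primes). None of the 16 primes tested shows any such pattern (for each of these groups the chance of that is below 10^-4), which rules them out. Hence G = S_3 x S_3 (6T9), of order 36.

S_3 x S_3 (also written G36-)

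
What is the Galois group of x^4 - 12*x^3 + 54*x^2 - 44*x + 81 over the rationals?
The polynomial is an irreducible quartic over Q and its discriminant is 1358954496 = 36864^2, a perfect square, so the Galois group is contained in A_4. The resolvent cubic y^3 - 54*y^2 + 204*y + 3896 is irreducible over Q. An irreducible resolvent with square discriminant gives A_4.

A_4 (order 12)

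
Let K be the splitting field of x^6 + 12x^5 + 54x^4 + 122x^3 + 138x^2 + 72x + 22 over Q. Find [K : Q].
36

The degree of the splitting field over Q equals the order of the Galois group, so first determine the group. The polynomial f is an irreducible sextic over Q, so G = Gal(f/Q) is one of the 16 transitive subgroups 6T1, ..., 6T16 of S_6. The discriminant of f is 297538935552, which is not a perfect square, so G is not contained in A_6. The transitive groups of degree 6 not contained in A_6 are: C_6 (6T1, order 6), S_3 (6T2, order 6), D_6 (6T3, order 12), C_3 x S_3 (6T5, order 18), A_4 x C_2 (6T6, order 24), S_4 (6T8, order 24), S_3 x S_3 (6T9, order 36), S_4 x C_2 (6T11, order 48), (S_3 x S_3) : C_2 (6T13, order 72), PGL(2,5) (6T14, order 120), S_6 (6T16, order 720). By Dedekind's theorem, for a prime p not dividing disc(f) the degrees of the irreducible factors of f mod p form the cycle type of an element of G. Factoring f modulo the 23 such primes p <= 97 (skipping 2, 3, which divide the discriminant), each new pattern first appears at: mod 5: f = (x^6 + 2x^5 + 4x^4 + 2x^3 + 3x^2 + 2x + 2), pattern 6; mod 11: f = (x)(x + 8)(x^2 + 6x + 2)(x^2 + 9x + 10), pattern 2+2+1+1; mod 13: f = (x + 4)(x + 6)(x + 9)(x^3 + 6x^2 + 8x + 6), pattern 3+1+1+1; mod 31: f = (x^2 + 8x + 18)(x^2 + 12x + 25)(x^2 + 23x + 13), pattern 2+2+2; mod 97: f = (x^3 + 6x^2 + 39x + 37)(x^3 + 6x^2 + 76x + 74), pattern 3+3. No other pattern occurs in this range, so the set of observed cycle types is {6, 2+2+1+1, 3+1+1+1, 2+2+2, 3+3}. The candidates containing elements of all these cycle types are S_3 x S_3 (6T9) of order 36, (S_3 x S_3) : C_2 (6T13) of order 72, S_6 (6T16) of order 720; the others are excluded. The observed types are precisely the cycle types that occur in S_3 x S_3 (6T9) (apart from the identity). Each of the other remaining candidates has further cycle types, and by the Chebotarev density theorem the matching factorization patterns would occur for a proportion of primes equal to their share of the group: (S_3 x S_3) : C_2 (6T13) additionally contains elements of type 4+2, 3+2+1, 2+1+1+1+1 (36 of its 72 elements, about 50% of primes); S_6 (6T16) additionally contains elements of type 5+1, 4+2, 4+1+1, 3+2+1, 2+1+1+1+1 (459 of its 720 elements, about 64% of primes). None of the 23 primes tested shows any such pattern (for each of these groups the chance of that is below 10^-4), which rules them out. Hence G = S_3 x S_3 (6T9), of order 36. The Galois group S_3 x S_3 (6T9) has order 36, so the splitting field has degree 36 over Q.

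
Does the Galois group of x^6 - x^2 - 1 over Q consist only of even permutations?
Yes

The polynomial is irreducible of degree 6 over Q. Its discriminant is 33856 = 184^2, a perfect square. A Galois group lies in the alternating group exactly when the discriminant is a square in Q, so the Galois group (S_4) is contained in A_6.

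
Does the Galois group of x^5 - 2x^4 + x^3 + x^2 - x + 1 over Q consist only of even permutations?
Yes

The polynomial is irreducible of degree 5 over Q. Its discriminant is 2209 = 47^2, a perfect square. A Galois group lies in the alternating group exactly when the discriminant is a square in Q, so the Galois group (D_5) is contained in A_5.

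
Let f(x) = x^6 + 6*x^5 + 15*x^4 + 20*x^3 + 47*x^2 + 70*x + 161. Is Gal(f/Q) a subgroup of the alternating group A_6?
The polynomial is irreducible of degree 6 over Q. Its discriminant is -2693803488051200, which is not a perfect square. A Galois group lies in the alternating group exactly when the discriminant is a square in Q, so the Galois group (S_4 x C_2) is not contained in A_6.

No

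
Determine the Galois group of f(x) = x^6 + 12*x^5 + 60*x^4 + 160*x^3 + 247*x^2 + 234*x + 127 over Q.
6T1: C_6

The polynomial f is an irreducible sextic over Q, so G = Gal(f/Q) is one of the 16 transitive subgroups 6T1, ..., 6T16 of S_6. The discriminant of f is -904619968, which is not a perfect square, so G is not contained in A_6. The transitive groups of degree 6 not contained in A_6 are: C_6 (6T1, order 6), S_3 (6T2, order 6), D_6 (6T3, order 12), C_3 x S_3 (6T5, order 18), A_4 x C_2 (6T6, order 24), S_4 (6T8, order 24), S_3 x S_3 (6T9, order 36), S_4 x C_2 (6T11, order 48), (S_3 x S_3) : C_2 (6T13, order 72), PGL(2,5) (6T14, order 120), S_6 (6T16, order 720). By Dedekind's theorem, for a prime p not dividing disc(f) the degrees of the irreducible factors of f mod p form the cycle type of an element of G. Factoring f modulo the 37 such primes p <= 173 (skipping 2, 7, 29, which divide the discriminant), each new pattern first appears at: mod 3: f = (x^6 + x^3 + x^2 + 1), pattern 6; mod 11: f = (x^3 + 6x^2 + 3x + 3)(x^3 + 6x^2 + 10x + 2), pattern 3+3; mod 13: f = (x^2 + 2x + 7)(x^2 + 3x + 10)(x^2 + 7x + 2), pattern 2+2+2; mod 43: f = (x + 12)(x + 16)(x + 20)(x + 21)(x + 33)(x + 39), pattern 1+1+1+1+1+1. No other pattern occurs in this range, so the set of observed cycle types is {6, 3+3, 2+2+2, 1+1+1+1+1+1}. The candidates containing elements of all these cycle types are C_6 (6T1) of order 6, D_6 (6T3) of order 12, C_3 x S_3 (6T5) of order 18, A_4 x C_2 (6T6) of order 24, S_3 x S_3 (6T9) of order 36, S_4 x C_2 (6T11) of order 48, (S_3 x S_3) : C_2 (6T13) of order 72, PGL(2,5) (6T14) of order 120, S_6 (6T16) of order 720; the others are excluded. The observed types are precisely the cycle types that occur in C_6 (6T1). Each of the other remaining candidates has further cycle types, and by the Chebotarev density theorem the matching factorization patterns would occur for a proportion of primes equal to their share of the group: D_6 (6T3) additionally contains elements of type 2+2+1+1 (3 of its 12 elements, about 25% of primes); C_3 x S_3 (6T5) additionally contains elements of type 3+1+1+1 (4 of its 18 elements, about 22% of primes); A_4 x C_2 (6T6) additionally contains elements of type 2+2+1+1, 2+1+1+1+1 (6 of its 24 elements, about 25% of primes); S_3 x S_3 (6T9) additionally contains elements of type 3+1+1+1, 2+2+1+1 (13 of its 36 elements, about 36% of primes); S_4 x C_2 (6T11) additionally contains elements of type 4+2, 4+1+1, 2+2+1+1, 2+1+1+1+1 (24 of its 48 elements, about 50% of primes); (S_3 x S_3) : C_2 (6T13) additionally contains elements of type 4+2, 3+2+1, 3+1+1+1, 2+2+1+1, 2+1+1+1+1 (49 of its 72 elements, about 68% of primes); PGL(2,5) (6T14) additionally contains elements of type 5+1, 4+1+1, 2+2+1+1 (69 of its 120 elements, about 58% of primes); S_6 (6T16) additionally contains elements of type 5+1, 4+2, 4+1+1, 3+2+1, 3+1+1+1, 2+2+1+1, 2+1+1+1+1 (544 of its 720 elements, about 76% of primes). None of the 37 primes tested shows any such pattern (for each of these groups the chance of that is below 10^-4), which rules them out. Hence G = C_6 (6T1), of order 6.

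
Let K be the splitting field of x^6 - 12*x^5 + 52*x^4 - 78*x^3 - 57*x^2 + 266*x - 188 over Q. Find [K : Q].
24

The degree of the splitting field over Q equals the order of the Galois group, so first determine the group. The polynomial f is an irreducible sextic over Q, so G = Gal(f/Q) is one of the 16 transitive subgroups 6T1, ..., 6T16 of S_6. The discriminant of f is 454513278976 = 674176^2, a perfect square, so G is contained in A_6. The transitive groups of degree 6 contained in A_6 are: A_4 (6T4, order 12), S_4 (6T7, order 24), (C_3 x C_3) : C_4 (6T10, order 36), PSL(2,5) (6T12, order 60), A_6 (6T15, order 360). By Dedekind's theorem, for a prime p not dividing disc(f) the degrees of the irreducible factors of f mod p form the cycle type of an element of G. Factoring f modulo the 79 such primes p <= 421 (skipping 2, 23, 229, which divide the discriminant), each new pattern first appears at: mod 3: f = (x^3 + x^2 + 2x + 1)(x^3 + 2x^2 + 1), pattern 3+3; mod 7: f = (x^2 + 2x + 5)(x^4 + 5x^2 + 3x + 3), pattern 4+2; mod 29: f = (x + 10)(x + 18)(x^2 + 21x + 28)(x^2 + 26x + 12), pattern 2+2+1+1; mod 193: f = (x + 55)(x + 62)(x + 82)(x + 95)(x + 127)(x + 146), pattern 1+1+1+1+1+1. No other pattern occurs in this range, so the set of observed cycle types is {3+3, 4+2, 2+2+1+1, 1+1+1+1+1+1}. The candidates containing elements of all these cycle types are S_4 (6T7) of order 24, (C_3 x C_3) : C_4 (6T10) of order 36, A_6 (6T15) of order 360; the others are excluded. The observed types are precisely the cycle types that occur in S_4 (6T7). Each of the other remaining candidates has further cycle types, and by the Chebotarev density theorem the matching factorization patterns would occur for a proportion of primes equal to their share of the group: (C_3 x C_3) : C_4 (6T10) additionally contains elements of type 3+1+1+1 (4 of its 36 elements, about 11% of primes); A_6 (6T15) additionally contains elements of type 5+1, 3+1+1+1 (184 of its 360 elements, about 51% of primes). None of the 79 primes tested shows any such pattern (for each of these groups the chance of that is below 10^-4), which rules them out. Hence G = S_4 (6T7), of order 24. The Galois group S_4 (6T7) has order 24, so the splitting field has degree 24 over Q.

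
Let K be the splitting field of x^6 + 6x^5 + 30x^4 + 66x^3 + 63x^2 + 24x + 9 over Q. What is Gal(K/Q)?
PGL(2,5) (also written S5(6))

The polynomial f is an irreducible sextic over Q, so G = Gal(f/Q) is one of the 16 transitive subgroups 6T1, ..., 6T16 of S_6. The discriminant of f is -5217636731328, which is not a perfect square, so G is not contained in A_6. The transitive groups of degree 6 not contained in A_6 are: C_6 (6T1, order 6), S_3 (6T2, order 6), D_6 (6T3, order 12), C_3 x S_3 (6T5, order 18), A_4 x C_2 (6T6, order 24), S_4 (6T8, order 24), S_3 x S_3 (6T9, order 36), S_4 x C_2 (6T11, order 48), (S_3 x S_3) : C_2 (6T13, order 72), PGL(2,5) (6T14, order 120), S_6 (6T16, order 720). By Dedekind's theorem, for a prime p not dividing disc(f) the degrees of the irreducible factors of f mod p form the cycle type of an element of G. Factoring f modulo the 21 such primes p <= 89 (skipping 2, 3, 7, which divide the discriminant), each new pattern first appears at: mod 5: f = (x^6 + x^5 + x^3 + 3x^2 + 4x + 4), pattern 6; mod 11: f = (x + 9)(x^5 + 8x^4 + 2x^3 + 4x^2 + 5x + 1), pattern 5+1; mod 13: f = (x + 9)(x + 11)(x^4 + 12x^3 + 3x^2 + x + 6), pattern 4+1+1; mod 23: f = (x + 11)(x + 13)(x^2 + 8x + 5)(x^2 + 20x + 16), pattern 2+2+1+1; mod 43: f = (x^3 + 8x^2 + 22x + 11)(x^3 + 41x^2 + 24x + 36), pattern 3+3; mod 61: f = (x^2 + 23x + 1)(x^2 + 47x + 43)(x^2 + 58x + 30), pattern 2+2+2. No other pattern occurs in this range, so the set of observed cycle types is {6, 5+1, 4+1+1, 2+2+1+1, 3+3, 2+2+2}. The candidates containing elements of all these cycle types are PGL(2,5) (6T14) of order 120, S_6 (6T16) of order 720; the others are excluded. The observed types are precisely the cycle types that occur in PGL(2,5) (6T14) (apart from the identity). Each of the other remaining candidates has further cycle types, and by the Chebotarev density theorem the matching factorization patterns would occur for a proportion of primes equal to their share of the group: S_6 (6T16) additionally contains elements of type 4+2, 3+2+1, 3+1+1+1, 2+1+1+1+1 (265 of its 720 elements, about 37% of primes). None of the 21 primes tested shows any such pattern (for each of these groups the chance of that is below 10^-4), which rules them out. Hence G = PGL(2,5) (6T14), of order 120.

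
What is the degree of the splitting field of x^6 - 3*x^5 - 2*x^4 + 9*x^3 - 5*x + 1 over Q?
The degree of the splitting field over Q equals the order of the Galois group, so first determine the group. The polynomial f is an irreducible sextic over Q, so G = Gal(f/Q) is one of the 16 transitive subgroups 6T1, ..., 6T16 of S_6. The discriminant of f is 810448, which is not a perfect square, so G is not contained in A_6. The transitive groups of degree 6 not contained in A_6 are: C_6 (6T1, order 6), S_3 (6T2, order 6), D_6 (6T3, order 12), C_3 x S_3 (6T5, order 18), A_4 x C_2 (6T6, order 24), S_4 (6T8, order 24), S_3 x S_3 (6T9, order 36), S_4 x C_2 (6T11, order 48), (S_3 x S_3) : C_2 (6T13, order 72), PGL(2,5) (6T14, order 120), S_6 (6T16, order 720). By Dedekind's theorem, for a prime p not dividing disc(f) the degrees of the irreducible factors of f mod p form the cycle type of an element of G. Factoring f modulo the 23 such primes p <= 97 (skipping 2, 37, which divide the discriminant), each new pattern first appears at: mod 3: f = (x^3 + x^2 + 2)(x^3 + 2x^2 + 2x + 2), pattern 3+3; mod 5: f = (x^2 + 2)(x^2 + 3x + 3)(x^2 + 4x + 1), pattern 2+2+2; mod 67: f = (x + 2)(x + 18)(x + 30)(x + 36)(x + 48)(x + 64), pattern 1+1+1+1+1+1. No other pattern occurs in this range, so the set of observed cycle types is {3+3, 2+2+2, 1+1+1+1+1+1}. The candidates containing elements of all these cycle types are C_6 (6T1) of order 6, S_3 (6T2) of order 6, D_6 (6T3) of order 12, C_3 x S_3 (6T5) of order 18, A_4 x C_2 (6T6) of order 24, S_4 (6T8) of order 24, S_3 x S_3 (6T9) of order 36, S_4 x C_2 (6T11) of order 48, (S_3 x S_3) : C_2 (6T13) of order 72, PGL(2,5) (6T14) of order 120, S_6 (6T16) of order 720; the others are excluded. The observed types are precisely the cycle types that occur in S_3 (6T2). Each of the other remaining candidates has further cycle types, and by the Chebotarev density theorem the matching factorization patterns would occur for a proportion of primes equal to their share of the group: C_6 (6T1) additionally contains elements of type 6 (2 of its 6 elements, about 33% of primes); D_6 (6T3) additionally contains elements of type 6, 2+2+1+1 (5 of its 12 elements, about 42% of primes); C_3 x S_3 (6T5) additionally contains elements of type 6, 3+1+1+1 (10 of its 18 elements, about 56% of primes); A_4 x C_2 (6T6) additionally contains elements of type 6, 2+2+1+1, 2+1+1+1+1 (14 of its 24 elements, about 58% of primes); S_4 (6T8) additionally contains elements of type 4+1+1, 2+2+1+1 (9 of its 24 elements, about 38% of primes); S_3 x S_3 (6T9) additionally contains elements of type 6, 3+1+1+1, 2+2+1+1 (25 of its 36 elements, about 69% of primes); S_4 x C_2 (6T11) additionally contains elements of type 6, 4+2, 4+1+1, 2+2+1+1, 2+1+1+1+1 (32 of its 48 elements, about 67% of primes); (S_3 x S_3) : C_2 (6T13) additionally contains elements of type 6, 4+2, 3+2+1, 3+1+1+1, 2+2+1+1, 2+1+1+1+1 (61 of its 72 elements, about 85% of primes); PGL(2,5) (6T14) additionally contains elements of type 6, 5+1, 4+1+1, 2+2+1+1 (89 of its 120 elements, about 74% of primes); S_6 (6T16) additionally contains elements of type 6, 5+1, 4+2, 4+1+1, 3+2+1, 3+1+1+1, 2+2+1+1, 2+1+1+1+1 (664 of its 720 elements, about 92% of primes). None of the 23 primes tested shows any such pattern (for each of these groups the chance of that is below 10^-4), which rules them out. Hence G = S_3 (6T2), of order 6. The Galois group S_3 (6T2) has order 6, so the splitting field has degree 6 over Q.

6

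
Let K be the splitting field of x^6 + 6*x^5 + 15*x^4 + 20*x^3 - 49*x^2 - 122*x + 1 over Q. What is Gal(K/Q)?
The polynomial f is an irreducible sextic over Q, so G = Gal(f/Q) is one of the 16 transitive subgroups 6T1, ..., 6T16 of S_6. The discriminant of f is -3603718079512576, which is not a perfect square, so G is not contained in A_6. The transitive groups of degree 6 not contained in A_6 are: C_6 (6T1, order 6), S_3 (6T2, order 6), D_6 (6T3, order 12), C_3 x S_3 (6T5, order 18), A_4 x C_2 (6T6, order 24), S_4 (6T8, order 24), S_3 x S_3 (6T9, order 36), S_4 x C_2 (6T11, order 48), (S_3 x S_3) : C_2 (6T13, order 72), PGL(2,5) (6T14, order 120), S_6 (6T16, order 720). By Dedekind's theorem, for a prime p not dividing disc(f) the degrees of the irreducible factors of f mod p form the cycle type of an element of G. Factoring f modulo the 67 such primes p <= 347 (skipping 2, 229, which divide the discriminant), each new pattern first appears at: mod 3: f = (x^6 + 2x^3 + 2x^2 + x + 1), pattern 6; mod 5: f = (x^3 + 2x^2 + 4x + 4)(x^3 + 4x^2 + 3x + 4), pattern 3+3; mod 7: f = (x + 4)(x + 5)(x^4 + 4x^3 + x^2 + x + 6), pattern 4+1+1; mod 13: f = (x^2 + 2x + 8)(x^4 + 4x^3 + 12x^2 + 3x + 5), pattern 4+2; mod 23: f = (x^2 + 2x + 3)(x^2 + 12x + 14)(x^2 + 15x + 17), pattern 2+2+2; mod 29: f = (x + 10)(x + 21)(x^2 + 27)(x^2 + 4x + 2), pattern 2+2+1+1; mod 193: f = (x + 6)(x + 13)(x + 89)(x + 106)(x + 182)(x + 189), pattern 1+1+1+1+1+1; mod 347: f = (x + 7)(x + 46)(x + 303)(x + 342)(x^2 + 2x + 327), pattern 2+1+1+1+1. No other pattern occurs in this range, so the set of observed cycle types is {6, 3+3, 4+1+1, 4+2, 2+2+2, 2+2+1+1, 1+1+1+1+1+1, 2+1+1+1+1}. The candidates containing elements of all these cycle types are S_4 x C_2 (6T11) of order 48, S_6 (6T16) of order 720; the others are excluded. The observed types are precisely the cycle types that occur in S_4 x C_2 (6T11). Each of the other remaining candidates has further cycle types, and by the Chebotarev density theorem the matching factorization patterns would occur for a proportion of primes equal to their share of the group: S_6 (6T16) additionally contains elements of type 5+1, 3+2+1, 3+1+1+1 (304 of its 720 elements, about 42% of primes). None of the 67 primes tested shows any such pattern (for each of these groups the chance of that is below 10^-4), which rules them out. Hence G = S_4 x C_2 (6T11), of order 48.

S_4 x C_2 (order 48)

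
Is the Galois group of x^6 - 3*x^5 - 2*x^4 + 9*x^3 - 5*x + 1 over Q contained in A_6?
No

The polynomial is irreducible of degree 6 over Q. Its discriminant is 810448, which is not a perfect square. A Galois group lies in the alternating group exactly when the discriminant is a square in Q, so the Galois group (S_3) is not contained in A_6.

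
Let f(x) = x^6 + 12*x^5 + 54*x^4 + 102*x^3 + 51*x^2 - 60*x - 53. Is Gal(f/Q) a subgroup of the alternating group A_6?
No

The polynomial is irreducible of degree 6 over Q. Its discriminant is -11156429376, which is not a perfect square. A Galois group lies in the alternating group exactly when the discriminant is a square in Q, so the Galois group (A_4 x C_2) is not contained in A_6.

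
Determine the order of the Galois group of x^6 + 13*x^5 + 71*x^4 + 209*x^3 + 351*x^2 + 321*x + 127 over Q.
The degree of the splitting field over Q equals the order of the Galois group, so first determine the group. The polynomial f is an irreducible sextic over Q, so G = Gal(f/Q) is one of the 16 transitive subgroups 6T1, ..., 6T16 of S_6. The discriminant of f is -16807, which is not a perfect square, so G is not contained in A_6. The transitive groups of degree 6 not contained in A_6 are: C_6 (6T1, order 6), S_3 (6T2, order 6), D_6 (6T3, order 12), C_3 x S_3 (6T5, order 18), A_4 x C_2 (6T6, order 24), S_4 (6T8, order 24), S_3 x S_3 (6T9, order 36), S_4 x C_2 (6T11, order 48), (S_3 x S_3) : C_2 (6T13, order 72), PGL(2,5) (6T14, order 120), S_6 (6T16, order 720). By Dedekind's theorem, for a prime p not dividing disc(f) the degrees of the irreducible factors of f mod p form the cycle type of an element of G. Factoring f modulo the 37 such primes p <= 163 (skipping 7, which divides the discriminant), each new pattern first appears at: mod 2: f = (x^3 + x + 1)(x^3 + x^2 + 1), pattern 3+3; mod 3: f = (x^6 + x^5 + 2x^4 + 2x^3 + 1), pattern 6; mod 13: f = (x^2 + 7x + 11)(x^2 + 9x + 2)(x^2 + 10x + 4), pattern 2+2+2; mod 29: f = (x + 6)(x + 7)(x + 8)(x + 11)(x + 15)(x + 24), pattern 1+1+1+1+1+1. No other pattern occurs in this range, so the set of observed cycle types is {3+3, 6, 2+2+2, 1+1+1+1+1+1}. The candidates containing elements of all these cycle types are C_6 (6T1) of order 6, D_6 (6T3) of order 12, C_3 x S_3 (6T5) of order 18, A_4 x C_2 (6T6) of order 24, S_3 x S_3 (6T9) of order 36, S_4 x C_2 (6T11) of order 48, (S_3 x S_3) : C_2 (6T13) of order 72, PGL(2,5) (6T14) of order 120, S_6 (6T16) of order 720; the others are excluded. The observed types are precisely the cycle types that occur in C_6 (6T1). Each of the other remaining candidates has further cycle types, and by the Chebotarev density theorem the matching factorization patterns would occur for a proportion of primes equal to their share of the group: D_6 (6T3) additionally contains elements of type 2+2+1+1 (3 of its 12 elements, about 25% of primes); C_3 x S_3 (6T5) additionally contains elements of type 3+1+1+1 (4 of its 18 elements, about 22% of primes); A_4 x C_2 (6T6) additionally contains elements of type 2+2+1+1, 2+1+1+1+1 (6 of its 24 elements, about 25% of primes); S_3 x S_3 (6T9) additionally contains elements of type 3+1+1+1, 2+2+1+1 (13 of its 36 elements, about 36% of primes); S_4 x C_2 (6T11) additionally contains elements of type 4+2, 4+1+1, 2+2+1+1, 2+1+1+1+1 (24 of its 48 elements, about 50% of primes); (S_3 x S_3) : C_2 (6T13) additionally contains elements of type 4+2, 3+2+1, 3+1+1+1, 2+2+1+1, 2+1+1+1+1 (49 of its 72 elements, about 68% of primes); PGL(2,5) (6T14) additionally contains elements of type 5+1, 4+1+1, 2+2+1+1 (69 of its 120 elements, about 58% of primes); S_6 (6T16) additionally contains elements of type 5+1, 4+2, 4+1+1, 3+2+1, 3+1+1+1, 2+2+1+1, 2+1+1+1+1 (544 of its 720 elements, about 76% of primes). None of the 37 primes tested shows any such pattern (for each of these groups the chance of that is below 10^-4), which rules them out. Hence G = C_6 (6T1), of order 6. The Galois group C_6 (6T1) has order 6, so the splitting field has degree 6 over Q.

6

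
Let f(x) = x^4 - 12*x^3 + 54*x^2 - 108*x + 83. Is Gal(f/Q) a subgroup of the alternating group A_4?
No

The polynomial is irreducible of degree 4 over Q. Its discriminant is 2048, which is not a perfect square. A Galois group lies in the alternating group exactly when the discriminant is a square in Q, so the Galois group (D_4) is not contained in A_4.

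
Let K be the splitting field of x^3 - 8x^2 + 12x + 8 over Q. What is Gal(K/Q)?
The polynomial is an irreducible cubic over Q and its discriminant is 3136 = 56^2, a perfect square. For an irreducible cubic, a square discriminant forces the Galois group to be A_3, the cyclic group of order 3.

C_3 (order 3)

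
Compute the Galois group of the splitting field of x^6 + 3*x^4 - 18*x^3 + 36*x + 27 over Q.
The polynomial f is an irreducible sextic over Q, so G = Gal(f/Q) is one of the 16 transitive subgroups 6T1, ..., 6T16 of S_6. The discriminant of f is -28010528989632, which is not a perfect square, so G is not contained in A_6. The transitive groups of degree 6 not contained in A_6 are: C_6 (6T1, order 6), S_3 (6T2, order 6), D_6 (6T3, order 12), C_3 x S_3 (6T5, order 18), A_4 x C_2 (6T6, order 24), S_4 (6T8, order 24), S_3 x S_3 (6T9, order 36), S_4 x C_2 (6T11, order 48), (S_3 x S_3) : C_2 (6T13, order 72), PGL(2,5) (6T14, order 120), S_6 (6T16, order 720). By Dedekind's theorem, for a prime p not dividing disc(f) the degrees of the irreducible factors of f mod p form the cycle type of an element of G. Factoring f modulo the 21 such primes p <= 89 (skipping 2, 3, 7, which divide the discriminant), each new pattern first appears at: mod 5: f = (x^6 + 3x^4 + 2x^3 + x + 2), pattern 6; mod 11: f = (x + 7)(x^5 + 4x^4 + 8x^3 + 3x^2 + x + 7), pattern 5+1; mod 13: f = (x + 1)(x + 8)(x^4 + 4x^3 + 11x^2 + 7x + 5), pattern 4+1+1; mod 23: f = (x + 7)(x + 20)(x^2 + x + 9)(x^2 + 18x + 13), pattern 2+2+1+1; mod 43: f = (x^3 + 12)(x^3 + 3x + 13), pattern 3+3; mod 61: f = (x^2 + 13x + 17)(x^2 + 15x + 20)(x^2 + 33x + 6), pattern 2+2+2. No other pattern occurs in this range, so the set of observed cycle types is {6, 5+1, 4+1+1, 2+2+1+1, 3+3, 2+2+2}. The candidates containing elements of all these cycle types are PGL(2,5) (6T14) of order 120, S_6 (6T16) of order 720; the others are excluded. The observed types are precisely the cycle types that occur in PGL(2,5) (6T14) (apart from the identity). Each of the other remaining candidates has further cycle types, and by the Chebotarev density theorem the matching factorization patterns would occur for a proportion of primes equal to their share of the group: S_6 (6T16) additionally contains elements of type 4+2, 3+2+1, 3+1+1+1, 2+1+1+1+1 (265 of its 720 elements, about 37% of primes). None of the 21 primes tested shows any such pattern (for each of these groups the chance of that is below 10^-4), which rules them out. Hence G = PGL(2,5) (6T14), of order 120.

PGL(2,5) (order 120)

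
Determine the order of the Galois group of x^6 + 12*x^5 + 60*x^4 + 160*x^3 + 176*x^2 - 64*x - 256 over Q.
24

The degree of the splitting field over Q equals the order of the Galois group, so first determine the group. The polynomial f is an irreducible sextic over Q, so G = Gal(f/Q) is one of the 16 transitive subgroups 6T1, ..., 6T16 of S_6. The discriminant of f is 3603718079512576 = 60030976^2, a perfect square, so G is contained in A_6. The transitive groups of degree 6 contained in A_6 are: A_4 (6T4, order 12), S_4 (6T7, order 24), (C_3 x C_3) : C_4 (6T10, order 36), PSL(2,5) (6T12, order 60), A_6 (6T15, order 360). By Dedekind's theorem, for a prime p not dividing disc(f) the degrees of the irreducible factors of f mod p form the cycle type of an element of G. Factoring f modulo the 79 such primes p <= 419 (skipping 2, 229, which divide the discriminant), each new pattern first appears at: mod 3: f = (x^3 + x^2 + 2)(x^3 + 2x^2 + x + 1), pattern 3+3; mod 7: f = (x^2 + 4x + 6)(x^4 + x^3 + x^2 + 3x + 4), pattern 4+2; mod 23: f = (x + 7)(x + 20)(x^2 + 2x + 3)(x^2 + 6x + 11), pattern 2+2+1+1; mod 193: f = (x + 9)(x + 15)(x + 21)(x + 176)(x + 182)(x + 188), pattern 1+1+1+1+1+1. No other pattern occurs in this range, so the set of observed cycle types is {3+3, 4+2, 2+2+1+1, 1+1+1+1+1+1}. The candidates containing elements of all these cycle types are S_4 (6T7) of order 24, (C_3 x C_3) : C_4 (6T10) of order 36, A_6 (6T15) of order 360; the others are excluded. The observed types are precisely the cycle types that occur in S_4 (6T7). Each of the other remaining candidates has further cycle types, and by the Chebotarev density theorem the matching factorization patterns would occur for a proportion of primes equal to their share of the group: (C_3 x C_3) : C_4 (6T10) additionally contains elements of type 3+1+1+1 (4 of its 36 elements, about 11% of primes); A_6 (6T15) additionally contains elements of type 5+1, 3+1+1+1 (184 of its 360 elements, about 51% of primes). None of the 79 primes tested shows any such pattern (for each of these groups the chance of that is below 10^-4), which rules them out. Hence G = S_4 (6T7), of order 24. The Galois group S_4 (6T7) has order 24, so the splitting field has degree 24 over Q.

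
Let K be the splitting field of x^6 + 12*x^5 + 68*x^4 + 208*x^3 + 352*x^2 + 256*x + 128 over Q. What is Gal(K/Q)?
(S_3 x S_3) : C_2, the group 6T13 of order 72

The polynomial f is an irreducible sextic over Q, so G = Gal(f/Q) is one of the 16 transitive subgroups 6T1, ..., 6T16 of S_6. The discriminant of f is -201485505789952, which is not a perfect square, so G is not contained in A_6. The transitive groups of degree 6 not contained in A_6 are: C_6 (6T1, order 6), S_3 (6T2, order 6), D_6 (6T3, order 12), C_3 x S_3 (6T5, order 18), A_4 x C_2 (6T6, order 24), S_4 (6T8, order 24), S_3 x S_3 (6T9, order 36), S_4 x C_2 (6T11, order 48), (S_3 x S_3) : C_2 (6T13, order 72), PGL(2,5) (6T14, order 120), S_6 (6T16, order 720). By Dedekind's theorem, for a prime p not dividing disc(f) the degrees of the irreducible factors of f mod p form the cycle type of an element of G. Factoring f modulo the 29 such primes p <= 113 (skipping 2, which divides the discriminant), each new pattern first appears at: mod 3: f = (x^6 + 2x^4 + x^3 + x^2 + x + 2), pattern 6; mod 5: f = (x + 4)(x^2 + 2x + 3)(x^3 + x^2 + x + 4), pattern 3+2+1; mod 7: f = (x^2 + 6x + 4)(x^4 + 6x^3 + 2x + 4), pattern 4+2; mod 17: f = (x^3 + 6x^2 + 16x + 6)(x^3 + 6x^2 + 16x + 10), pattern 3+3; mod 19: f = (x^2 + 3x + 11)(x^2 + 10x + 7)(x^2 + 18x + 14), pattern 2+2+2; mod 37: f = (x + 8)(x + 34)(x^2 + 9x + 6)(x^2 + 35x + 32), pattern 2+2+1+1; mod 41: f = (x + 9)(x + 39)(x + 40)(x^3 + 6x^2 + 16x + 39), pattern 3+1+1+1; mod 113: f = (x + 69)(x + 70)(x + 73)(x + 93)(x^2 + 46x + 48), pattern 2+1+1+1+1. No other pattern occurs in this range, so the set of observed cycle types is {6, 3+2+1, 4+2, 3+3, 2+2+2, 2+2+1+1, 3+1+1+1, 2+1+1+1+1}. The candidates containing elements of all these cycle types are (S_3 x S_3) : C_2 (6T13) of order 72, S_6 (6T16) of order 720; the others are excluded. The observed types are precisely the cycle types that occur in (S_3 x S_3) : C_2 (6T13) (apart from the identity). Each of the other remaining candidates has further cycle types, and by the Chebotarev density theorem the matching factorization patterns would occur for a proportion of primes equal to their share of the group: S_6 (6T16) additionally contains elements of type 5+1, 4+1+1 (234 of its 720 elements, about 32% of primes). None of the 29 primes tested shows any such pattern (for each of these groups the chance of that is below 10^-4), which rules them out. Hence G = (S_3 x S_3) : C_2 (6T13), of order 72.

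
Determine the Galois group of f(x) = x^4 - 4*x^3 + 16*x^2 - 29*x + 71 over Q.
4T1: C_4

The polynomial is an irreducible quartic over Q and its discriminant is 14535125, which is not a perfect square, so the Galois group is not contained in A_4. The resolvent cubic y^3 - 16*y^2 - 168*y + 2567 has exactly one rational root, so the Galois group is C_4 or D_4. The quartic becomes reducible over Q(sqrt(disc)), so the group is C_4.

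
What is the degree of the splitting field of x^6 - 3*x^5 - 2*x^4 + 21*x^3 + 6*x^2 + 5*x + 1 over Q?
The degree of the splitting field over Q equals the order of the Galois group, so first determine the group. The polynomial f is an irreducible sextic over Q, so G = Gal(f/Q) is one of the 16 transitive subgroups 6T1, ..., 6T16 of S_6. The discriminant of f is 54786284800, which is not a perfect square, so G is not contained in A_6. The transitive groups of degree 6 not contained in A_6 are: C_6 (6T1, order 6), S_3 (6T2, order 6), D_6 (6T3, order 12), C_3 x S_3 (6T5, order 18), A_4 x C_2 (6T6, order 24), S_4 (6T8, order 24), S_3 x S_3 (6T9, order 36), S_4 x C_2 (6T11, order 48), (S_3 x S_3) : C_2 (6T13, order 72), PGL(2,5) (6T14, order 120), S_6 (6T16, order 720). By Dedekind's theorem, for a prime p not dividing disc(f) the degrees of the irreducible factors of f mod p form the cycle type of an element of G. Factoring f modulo the 22 such primes p <= 101 (skipping 2, 5, 13, 37, which divide the discriminant), each new pattern first appears at: mod 3: f = (x^3 + x^2 + 2x + 1)(x^3 + 2x^2 + 1), pattern 3+3; mod 17: f = (x + 1)(x + 4)(x^4 + 9x^3 + 2x + 13), pattern 4+1+1; mod 31: f = (x^2 + 7x + 7)(x^2 + 23x + 4)(x^2 + 29x + 10), pattern 2+2+2; mod 67: f = (x + 16)(x + 25)(x^2 + 35x + 21)(x^2 + 55x + 59), pattern 2+2+1+1. No other pattern occurs in this range, so the set of observed cycle types is {3+3, 4+1+1, 2+2+2, 2+2+1+1}. The candidates containing elements of all these cycle types are S_4 (6T8) of order 24, S_4 x C_2 (6T11) of order 48, PGL(2,5) (6T14) of order 120, S_6 (6T16) of order 720; the others are excluded. The observed types are precisely the cycle types that occur in S_4 (6T8) (apart from the identity). Each of the other remaining candidates has further cycle types, and by the Chebotarev density theorem the matching factorization patterns would occur for a proportion of primes equal to their share of the group: S_4 x C_2 (6T11) additionally contains elements of type 6, 4+2, 2+1+1+1+1 (17 of its 48 elements, about 35% of primes); PGL(2,5) (6T14) additionally contains elements of type 6, 5+1 (44 of its 120 elements, about 37% of primes); S_6 (6T16) additionally contains elements of type 6, 5+1, 4+2, 3+2+1, 3+1+1+1, 2+1+1+1+1 (529 of its 720 elements, about 73% of primes). None of the 22 primes tested shows any such pattern (for each of these groups the chance of that is below 10^-4), which rules them out. Hence G = S_4 (6T8), of order 24. The Galois group S_4 (6T8) has order 24, so the splitting field has degree 24 over Q.

24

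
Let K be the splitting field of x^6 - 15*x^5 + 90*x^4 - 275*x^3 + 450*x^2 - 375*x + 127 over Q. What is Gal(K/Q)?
The polynomial f is an irreducible sextic over Q, so G = Gal(f/Q) is one of the 16 transitive subgroups 6T1, ..., 6T16 of S_6. The discriminant of f is -34992, which is not a perfect square, so G is not contained in A_6. The transitive groups of degree 6 not contained in A_6 are: C_6 (6T1, order 6), S_3 (6T2, order 6), D_6 (6T3, order 12), C_3 x S_3 (6T5, order 18), A_4 x C_2 (6T6, order 24), S_4 (6T8, order 24), S_3 x S_3 (6T9, order 36), S_4 x C_2 (6T11, order 48), (S_3 x S_3) : C_2 (6T13, order 72), PGL(2,5) (6T14, order 120), S_6 (6T16, order 720). By Dedekind's theorem, for a prime p not dividing disc(f) the degrees of the irreducible factors of f mod p form the cycle type of an element of G. Factoring f modulo the 23 such primes p <= 97 (skipping 2, 3, which divide the discriminant), each new pattern first appears at: mod 5: f = (x^2 + 3)(x^2 + 2x + 3)(x^2 + 3x + 3), pattern 2+2+2; mod 7: f = (x^3 + 2x^2 + 4x + 5)(x^3 + 4x^2 + x + 3), pattern 3+3; mod 31: f = (x + 1)(x + 5)(x + 7)(x + 19)(x + 21)(x + 25), pattern 1+1+1+1+1+1. No other pattern occurs in this range, so the set of observed cycle types is {2+2+2, 3+3, 1+1+1+1+1+1}. The candidates containing elements of all these cycle types are C_6 (6T1) of order 6, S_3 (6T2) of order 6, D_6 (6T3) of order 12, C_3 x S_3 (6T5) of order 18, A_4 x C_2 (6T6) of order 24, S_4 (6T8) of order 24, S_3 x S_3 (6T9) of order 36, S_4 x C_2 (6T11) of order 48, (S_3 x S_3) : C_2 (6T13) of order 72, PGL(2,5) (6T14) of order 120, S_6 (6T16) of order 720; the others are excluded. The observed types are precisely the cycle types that occur in S_3 (6T2). Each of the other remaining candidates has further cycle types, and by the Chebotarev density theorem the matching factorization patterns would occur for a proportion of primes equal to their share of the group: C_6 (6T1) additionally contains elements of type 6 (2 of its 6 elements, about 33% of primes); D_6 (6T3) additionally contains elements of type 6, 2+2+1+1 (5 of its 12 elements, about 42% of primes); C_3 x S_3 (6T5) additionally contains elements of type 6, 3+1+1+1 (10 of its 18 elements, about 56% of primes); A_4 x C_2 (6T6) additionally contains elements of type 6, 2+2+1+1, 2+1+1+1+1 (14 of its 24 elements, about 58% of primes); S_4 (6T8) additionally contains elements of type 4+1+1, 2+2+1+1 (9 of its 24 elements, about 38% of primes); S_3 x S_3 (6T9) additionally contains elements of type 6, 3+1+1+1, 2+2+1+1 (25 of its 36 elements, about 69% of primes); S_4 x C_2 (6T11) additionally contains elements of type 6, 4+2, 4+1+1, 2+2+1+1, 2+1+1+1+1 (32 of its 48 elements, about 67% of primes); (S_3 x S_3) : C_2 (6T13) additionally contains elements of type 6, 4+2, 3+2+1, 3+1+1+1, 2+2+1+1, 2+1+1+1+1 (61 of its 72 elements, about 85% of primes); PGL(2,5) (6T14) additionally contains elements of type 6, 5+1, 4+1+1, 2+2+1+1 (89 of its 120 elements, about 74% of primes); S_6 (6T16) additionally contains elements of type 6, 5+1, 4+2, 4+1+1, 3+2+1, 3+1+1+1, 2+2+1+1, 2+1+1+1+1 (664 of its 720 elements, about 92% of primes). None of the 23 primes tested shows any such pattern (for each of these groups the chance of that is below 10^-4), which rules them out. Hence G = S_3 (6T2), of order 6.

6T2: S_3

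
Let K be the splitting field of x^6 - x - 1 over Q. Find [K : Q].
The degree of the splitting field over Q equals the order of the Galois group, so first determine the group. The polynomial f is an irreducible sextic over Q, so G = Gal(f/Q) is one of the 16 transitive subgroups 6T1, ..., 6T16 of S_6. The discriminant of f is 49781, which is not a perfect square, so G is not contained in A_6. The transitive groups of degree 6 not contained in A_6 are: C_6 (6T1, order 6), S_3 (6T2, order 6), D_6 (6T3, order 12), C_3 x S_3 (6T5, order 18), A_4 x C_2 (6T6, order 24), S_4 (6T8, order 24), S_3 x S_3 (6T9, order 36), S_4 x C_2 (6T11, order 48), (S_3 x S_3) : C_2 (6T13, order 72), PGL(2,5) (6T14, order 120), S_6 (6T16, order 720). By Dedekind's theorem, for a prime p not dividing disc(f) the degrees of the irreducible factors of f mod p form the cycle type of an element of G. Factoring f modulo the 4 such primes p <= 7, each new pattern first appears at: mod 2: f = (x^6 + x + 1), pattern 6; mod 5: f = (x + 2)(x^5 + 3x^4 + 4x^3 + 2x^2 + x + 2), pattern 5+1; mod 7: f = (x^2 + 2x + 2)(x^4 + 5x^3 + 2x^2 + 3), pattern 4+2. No other pattern occurs in this range, so the set of observed cycle types is {6, 5+1, 4+2}. Among the candidates above, the only group containing elements of all these cycle types is S_6 (6T16); every other candidate lacks at least one of them. Hence G = S_6 (6T16), of order 720. The Galois group S_6 (6T16) has order 720, so the splitting field has degree 720 over Q.

720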